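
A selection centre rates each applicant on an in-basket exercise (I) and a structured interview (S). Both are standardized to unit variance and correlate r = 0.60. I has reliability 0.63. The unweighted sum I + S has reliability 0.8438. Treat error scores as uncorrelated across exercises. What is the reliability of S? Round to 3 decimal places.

Var(I+S) = 2 + 2·0.60 = 3.200.
True-score variance = ρ_I + ρ_S + 2·0.60, so 0.8438 = (0.63 + ρ_S + 1.20) / 3.200.
ρ_S = 0.8438·3.200 − 0.63 − 1.20 = 0.870.

0.870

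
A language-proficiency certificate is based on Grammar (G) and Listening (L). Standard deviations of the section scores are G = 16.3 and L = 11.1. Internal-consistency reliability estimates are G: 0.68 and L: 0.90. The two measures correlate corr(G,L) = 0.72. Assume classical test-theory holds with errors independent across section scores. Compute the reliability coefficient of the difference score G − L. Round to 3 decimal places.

0.242

Var(G−L) = 16.3² + 11.1² − 2·16.3·11.1·0.72 = 388.9 − 260.539 = 128.361.
With uncorrelated errors the cross-covariances are all true-score covariance, so they carry over unchanged; only the diagonal terms shrink to ρᵢσᵢ².
True-score variance = [16.3²·0.68 + 11.1²·0.90] − 260.539 = 291.558 − 260.539 = 31.019.
Reliability = 31.019 / 128.361 = 0.242.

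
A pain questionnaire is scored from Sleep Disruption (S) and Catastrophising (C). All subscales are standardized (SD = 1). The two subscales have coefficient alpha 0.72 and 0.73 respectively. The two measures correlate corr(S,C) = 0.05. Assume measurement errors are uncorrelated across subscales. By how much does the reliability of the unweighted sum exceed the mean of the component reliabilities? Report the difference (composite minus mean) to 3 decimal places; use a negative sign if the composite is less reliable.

0.013

Var(sum) = 2 + 0.1 = 2.1; true-score variance = 1.45 + 0.1 = 1.55; composite reliability = 0.7381.
Mean component reliability = 0.7250.
Difference = 0.7381 − 0.7250 = 0.013.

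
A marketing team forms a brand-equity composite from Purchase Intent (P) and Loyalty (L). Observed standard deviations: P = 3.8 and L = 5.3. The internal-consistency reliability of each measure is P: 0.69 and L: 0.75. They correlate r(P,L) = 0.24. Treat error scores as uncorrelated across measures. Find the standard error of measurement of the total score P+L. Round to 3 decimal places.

Var(total) = 42.53 + 9.6672 = 52.1972.
True-score variance = 31.0311 + 9.6672 = 40.6983, so reliability = 0.7797.
Error variance = 52.1972 − 40.6983 = 11.4989; SEM = √11.4989 = 3.391.

3.391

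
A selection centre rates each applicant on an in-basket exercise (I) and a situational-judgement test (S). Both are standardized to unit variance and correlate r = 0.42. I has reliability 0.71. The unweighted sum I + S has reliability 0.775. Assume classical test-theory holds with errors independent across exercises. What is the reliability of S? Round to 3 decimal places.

Var(I+S) = 2 + 2·0.42 = 2.840.
True-score variance = ρ_I + ρ_S + 2·0.42, so 0.775 = (0.71 + ρ_S + 0.84) / 2.840.
ρ_S = 0.775·2.840 − 0.71 − 0.84 = 0.651.

0.651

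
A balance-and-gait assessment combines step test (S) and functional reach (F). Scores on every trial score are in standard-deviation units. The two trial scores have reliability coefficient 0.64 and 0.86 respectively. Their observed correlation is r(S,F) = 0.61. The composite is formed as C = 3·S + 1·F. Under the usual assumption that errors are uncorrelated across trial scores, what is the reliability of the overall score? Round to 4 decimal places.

Var(C) = 3² + 1 + 2·[3·0.61] = 10 + 3.66 = 13.66.
Under uncorrelated errors the observed covariances equal the true-score covariances, so only the own-variance terms attenuate.
True-score variance = [3²·0.64 + 0.86] + 3.66 = 6.62 + 3.66 = 10.28.
Reliability = 10.28 / 13.66 = 0.7526.

0.7526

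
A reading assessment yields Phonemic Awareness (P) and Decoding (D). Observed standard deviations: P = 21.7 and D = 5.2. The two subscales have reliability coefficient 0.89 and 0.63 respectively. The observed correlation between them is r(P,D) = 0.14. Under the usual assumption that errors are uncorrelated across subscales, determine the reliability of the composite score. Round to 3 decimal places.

0.883

Var(P+D) = 21.7² + 5.2² + 2·[21.7·5.2·0.14] = 497.93 + 31.5952 = 529.525.
Because errors are independent across components, Cov(Tᵢ,Tⱼ) = Cov(Xᵢ,Xⱼ); the off-diagonal part of the true-score variance is the same as above.
True-score variance = [21.7²·0.89 + 5.2²·0.63] + 31.5952 = 436.127 + 31.5952 = 467.722.
Reliability = 467.722 / 529.525 = 0.883.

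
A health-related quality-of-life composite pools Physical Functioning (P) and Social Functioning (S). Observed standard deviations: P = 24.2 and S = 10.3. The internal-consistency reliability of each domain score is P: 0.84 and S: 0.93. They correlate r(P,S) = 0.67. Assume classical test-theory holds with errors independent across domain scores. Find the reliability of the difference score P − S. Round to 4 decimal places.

0.7173

Var(P−S) = 24.2² + 10.3² − 2·24.2·10.3·0.67 = 691.73 − 334.008 = 357.722.
Because errors are independent across components, Cov(Tᵢ,Tⱼ) = Cov(Xᵢ,Xⱼ); the off-diagonal part of the true-score variance is the same as above.
True-score variance = [24.2²·0.84 + 10.3²·0.93] − 334.008 = 590.601 − 334.008 = 256.593.
Reliability = 256.593 / 357.722 = 0.7173.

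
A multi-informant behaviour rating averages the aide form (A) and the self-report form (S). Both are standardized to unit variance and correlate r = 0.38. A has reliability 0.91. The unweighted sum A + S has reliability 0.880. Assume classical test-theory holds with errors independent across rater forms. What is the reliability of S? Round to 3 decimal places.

Var(A+S) = 2 + 2·0.38 = 2.760.
True-score variance = ρ_A + ρ_S + 2·0.38, so 0.880 = (0.91 + ρ_S + 0.76) / 2.760.
ρ_S = 0.880·2.760 − 0.91 − 0.76 = 0.759.

0.759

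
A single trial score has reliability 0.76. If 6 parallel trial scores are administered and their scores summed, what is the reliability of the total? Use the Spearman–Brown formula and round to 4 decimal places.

0.9500

ρ_k = kρ / (1 + (k−1)ρ) = 6·0.76 / (1 + 5·0.76) = 4.560 / 4.800 = 0.9500.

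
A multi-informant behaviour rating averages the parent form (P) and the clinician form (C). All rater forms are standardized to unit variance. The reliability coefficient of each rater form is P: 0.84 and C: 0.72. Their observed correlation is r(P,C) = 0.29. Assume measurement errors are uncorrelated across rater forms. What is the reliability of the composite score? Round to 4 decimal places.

Var(P+C) = 2 + 2·[0.29] = 2 + 0.58 = 2.58.
Because errors are independent across components, Cov(Tᵢ,Tⱼ) = Cov(Xᵢ,Xⱼ); the off-diagonal part of the true-score variance is the same as above.
True-score variance = [0.84 + 0.72] + 0.58 = 1.56 + 0.58 = 2.14.
Reliability = 2.14 / 2.58 = 0.8295.

0.8295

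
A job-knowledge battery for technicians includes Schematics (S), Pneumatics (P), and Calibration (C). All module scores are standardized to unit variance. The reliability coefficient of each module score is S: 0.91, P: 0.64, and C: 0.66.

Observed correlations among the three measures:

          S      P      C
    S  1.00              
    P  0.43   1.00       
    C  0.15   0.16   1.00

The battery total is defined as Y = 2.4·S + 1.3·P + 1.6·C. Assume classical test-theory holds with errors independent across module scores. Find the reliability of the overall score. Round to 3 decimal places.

0.862

Var(Y) = 2.4² + 1.3² + 1.6² + 2·[3.12·0.43 + 3.84·0.15 + 2.08·0.16] = 10.01 + 4.5008 = 14.5108.
Under uncorrelated errors the observed covariances equal the true-score covariances, so only the own-variance terms attenuate.
True-score variance = [2.4²·0.91 + 1.3²·0.64 + 1.6²·0.66] + 4.5008 = 8.0128 + 4.5008 = 12.5136.
Reliability = 12.5136 / 14.5108 = 0.862.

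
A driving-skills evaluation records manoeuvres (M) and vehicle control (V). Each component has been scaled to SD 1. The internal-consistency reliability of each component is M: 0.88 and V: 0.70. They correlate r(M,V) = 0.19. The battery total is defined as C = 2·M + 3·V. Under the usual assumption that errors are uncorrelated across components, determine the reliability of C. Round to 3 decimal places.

Var(C) = 2² + 3² + 2·[6·0.19] = 13 + 2.28 = 15.28.
With uncorrelated errors the cross-covariances are all true-score covariance, so they carry over unchanged; only the diagonal terms shrink to ρᵢσᵢ².
True-score variance = [2²·0.88 + 3²·0.70] + 2.28 = 9.82 + 2.28 = 12.1.
Reliability = 12.1 / 15.28 = 0.792.

0.792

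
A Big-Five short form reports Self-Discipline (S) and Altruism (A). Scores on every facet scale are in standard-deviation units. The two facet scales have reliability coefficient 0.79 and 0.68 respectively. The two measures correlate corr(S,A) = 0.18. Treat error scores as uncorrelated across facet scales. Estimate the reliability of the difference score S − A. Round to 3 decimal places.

Var(S−A) = 1 + 1 − 2·0.18 = 2 − 0.36 = 1.64.
With uncorrelated errors the cross-covariances are all true-score covariance, so they carry over unchanged; only the diagonal terms shrink to ρᵢσᵢ².
True-score variance = [0.79 + 0.68] − 0.36 = 1.47 − 0.36 = 1.11.
Reliability = 1.11 / 1.64 = 0.677.

0.677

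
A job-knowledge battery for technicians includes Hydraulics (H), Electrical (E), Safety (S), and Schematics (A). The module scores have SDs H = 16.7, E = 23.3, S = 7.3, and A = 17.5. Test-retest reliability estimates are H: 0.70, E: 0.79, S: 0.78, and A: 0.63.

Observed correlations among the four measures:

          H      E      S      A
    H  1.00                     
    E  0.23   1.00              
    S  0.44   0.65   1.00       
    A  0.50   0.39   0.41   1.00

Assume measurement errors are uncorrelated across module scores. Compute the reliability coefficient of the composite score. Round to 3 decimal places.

0.866

Var(H+E+S+A) = 16.7² + 23.3² + 7.3² + 17.5² + 2·[16.7·23.3·0.23 + 16.7·7.3·0.44 + 16.7·17.5·0.50 + 23.3·7.3·0.65 + 23.3·17.5·0.39 + 7.3·17.5·0.41] = 1181.32 + 1222.44 = 2403.76.
With uncorrelated errors the cross-covariances are all true-score covariance, so they carry over unchanged; only the diagonal terms shrink to ρᵢσᵢ².
True-score variance = [16.7²·0.70 + 23.3²·0.79 + 7.3²·0.78 + 17.5²·0.63] + 1222.44 = 858.61 + 1222.44 = 2081.05.
Reliability = 2081.05 / 2403.76 = 0.866.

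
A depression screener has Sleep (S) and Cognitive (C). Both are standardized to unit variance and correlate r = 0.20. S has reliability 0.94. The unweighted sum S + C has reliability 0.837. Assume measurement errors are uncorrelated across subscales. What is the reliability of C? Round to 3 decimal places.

0.669

Var(S+C) = 2 + 2·0.20 = 2.400.
True-score variance = ρ_S + ρ_C + 2·0.20, so 0.837 = (0.94 + ρ_C + 0.40) / 2.400.
ρ_C = 0.837·2.400 − 0.94 − 0.40 = 0.669.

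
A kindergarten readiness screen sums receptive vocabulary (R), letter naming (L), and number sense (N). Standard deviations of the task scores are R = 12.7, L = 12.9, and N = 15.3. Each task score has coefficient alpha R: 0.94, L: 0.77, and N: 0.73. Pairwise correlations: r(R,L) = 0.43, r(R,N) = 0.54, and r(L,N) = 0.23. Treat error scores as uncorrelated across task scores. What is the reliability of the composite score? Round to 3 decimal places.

Var(R+L+N) = 12.7² + 12.9² + 15.3² + 2·[12.7·12.9·0.43 + 12.7·15.3·0.54 + 12.9·15.3·0.23] = 561.79 + 441.539 = 1003.33.
Because errors are independent across components, Cov(Tᵢ,Tⱼ) = Cov(Xᵢ,Xⱼ); the off-diagonal part of the true-score variance is the same as above.
True-score variance = [12.7²·0.94 + 12.9²·0.77 + 15.3²·0.73] + 441.539 = 450.634 + 441.539 = 892.173.
Reliability = 892.173 / 1003.33 = 0.889.

0.889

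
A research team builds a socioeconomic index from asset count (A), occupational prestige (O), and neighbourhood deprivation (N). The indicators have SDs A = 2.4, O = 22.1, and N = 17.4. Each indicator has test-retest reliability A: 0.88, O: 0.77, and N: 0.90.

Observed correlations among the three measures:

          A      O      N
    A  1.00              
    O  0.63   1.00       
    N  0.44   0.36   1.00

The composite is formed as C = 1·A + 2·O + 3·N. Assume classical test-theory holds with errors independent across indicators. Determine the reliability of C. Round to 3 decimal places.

0.890

Var(C) = 2.4² + 2²·22.1² + 3²·17.4² + 2·[2·2.4·22.1·0.63 + 3·2.4·17.4·0.44 + 6·22.1·17.4·0.36] = 4684.24 + 1905.12 = 6589.36.
Because errors are independent across components, Cov(Tᵢ,Tⱼ) = Cov(Xᵢ,Xⱼ); the off-diagonal part of the true-score variance is the same as above.
True-score variance = [2.4²·0.88 + 2²·22.1²·0.77 + 3²·17.4²·0.90] + 1905.12 = 3961.73 + 1905.12 = 5866.85.
Reliability = 5866.85 / 6589.36 = 0.890.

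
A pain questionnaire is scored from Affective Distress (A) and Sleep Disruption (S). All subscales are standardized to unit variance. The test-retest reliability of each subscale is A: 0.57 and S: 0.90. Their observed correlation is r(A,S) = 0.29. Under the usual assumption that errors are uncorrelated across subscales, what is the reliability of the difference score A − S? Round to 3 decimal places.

0.627

Var(A−S) = 1 + 1 − 2·0.29 = 2 − 0.58 = 1.42.
Under uncorrelated errors the observed covariances equal the true-score covariances, so only the own-variance terms attenuate.
True-score variance = [0.57 + 0.90] − 0.58 = 1.47 − 0.58 = 0.89.
Reliability = 0.89 / 1.42 = 0.627.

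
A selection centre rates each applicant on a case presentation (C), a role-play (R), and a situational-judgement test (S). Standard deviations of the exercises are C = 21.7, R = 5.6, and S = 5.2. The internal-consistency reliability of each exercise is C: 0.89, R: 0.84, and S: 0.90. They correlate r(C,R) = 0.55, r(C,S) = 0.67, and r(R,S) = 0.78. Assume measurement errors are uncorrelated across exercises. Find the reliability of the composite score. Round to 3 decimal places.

Var(C+R+S) = 21.7² + 5.6² + 5.2² + 2·[21.7·5.6·0.55 + 21.7·5.2·0.67 + 5.6·5.2·0.78] = 529.29 + 330.305 = 859.595.
With uncorrelated errors the cross-covariances are all true-score covariance, so they carry over unchanged; only the diagonal terms shrink to ρᵢσᵢ².
True-score variance = [21.7²·0.89 + 5.6²·0.84 + 5.2²·0.90] + 330.305 = 469.771 + 330.305 = 800.075.
Reliability = 800.075 / 859.595 = 0.931.

0.931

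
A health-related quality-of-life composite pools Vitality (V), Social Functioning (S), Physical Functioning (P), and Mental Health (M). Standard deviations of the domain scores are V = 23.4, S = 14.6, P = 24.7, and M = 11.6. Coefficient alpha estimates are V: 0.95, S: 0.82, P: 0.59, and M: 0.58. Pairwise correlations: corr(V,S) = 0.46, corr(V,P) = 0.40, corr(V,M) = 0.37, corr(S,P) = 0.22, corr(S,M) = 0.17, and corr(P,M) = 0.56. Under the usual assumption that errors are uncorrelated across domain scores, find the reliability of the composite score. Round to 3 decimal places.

Var(V+S+P+M) = 23.4² + 14.6² + 24.7² + 11.6² + 2·[23.4·14.6·0.46 + 23.4·24.7·0.40 + 23.4·11.6·0.37 + 14.6·24.7·0.22 + 14.6·11.6·0.17 + 24.7·11.6·0.56] = 1505.37 + 1514.72 = 3020.09.
Under uncorrelated errors the observed covariances equal the true-score covariances, so only the own-variance terms attenuate.
True-score variance = [23.4²·0.95 + 14.6²·0.82 + 24.7²·0.59 + 11.6²·0.58] + 1514.72 = 1132.97 + 1514.72 = 2647.69.
Reliability = 2647.69 / 3020.09 = 0.877.

0.877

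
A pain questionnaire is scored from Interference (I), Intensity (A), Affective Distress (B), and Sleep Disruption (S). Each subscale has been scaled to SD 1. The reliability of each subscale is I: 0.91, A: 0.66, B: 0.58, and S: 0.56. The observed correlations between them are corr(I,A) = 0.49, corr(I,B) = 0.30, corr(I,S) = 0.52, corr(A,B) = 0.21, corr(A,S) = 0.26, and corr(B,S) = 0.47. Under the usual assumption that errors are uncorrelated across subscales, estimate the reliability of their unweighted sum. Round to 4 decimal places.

Var(I+A+B+S) = 4 + 2·[0.49 + 0.30 + 0.52 + 0.21 + 0.26 + 0.47] = 4 + 4.5 = 8.5.
Because errors are independent across components, Cov(Tᵢ,Tⱼ) = Cov(Xᵢ,Xⱼ); the off-diagonal part of the true-score variance is the same as above.
True-score variance = [0.91 + 0.66 + 0.58 + 0.56] + 4.5 = 2.71 + 4.5 = 7.21.
Reliability = 7.21 / 8.5 = 0.8482.

0.8482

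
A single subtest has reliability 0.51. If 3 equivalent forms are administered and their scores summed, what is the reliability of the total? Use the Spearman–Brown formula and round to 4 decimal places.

ρ_k = kρ / (1 + (k−1)ρ) = 3·0.51 / (1 + 2·0.51) = 1.530 / 2.020 = 0.7574.

0.7574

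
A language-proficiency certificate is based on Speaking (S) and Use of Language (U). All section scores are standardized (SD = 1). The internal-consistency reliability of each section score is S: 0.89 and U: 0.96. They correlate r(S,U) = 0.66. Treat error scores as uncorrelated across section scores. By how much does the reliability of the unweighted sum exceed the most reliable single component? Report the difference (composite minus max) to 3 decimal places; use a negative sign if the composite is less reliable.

Var(sum) = 2 + 1.32 = 3.32; true-score variance = 1.85 + 1.32 = 3.17; composite reliability = 0.9548.
Max component reliability = 0.9600.
Difference = 0.9548 − 0.9600 = -0.005.

-0.005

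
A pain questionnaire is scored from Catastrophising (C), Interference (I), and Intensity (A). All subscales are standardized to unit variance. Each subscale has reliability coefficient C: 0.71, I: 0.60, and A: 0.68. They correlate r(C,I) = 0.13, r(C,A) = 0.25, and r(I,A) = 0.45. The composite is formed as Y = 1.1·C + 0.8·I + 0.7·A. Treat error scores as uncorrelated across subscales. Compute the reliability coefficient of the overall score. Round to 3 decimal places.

Var(Y) = 1.1² + 0.8² + 0.7² + 2·[0.88·0.13 + 0.77·0.25 + 0.56·0.45] = 2.34 + 1.1178 = 3.4578.
With uncorrelated errors the cross-covariances are all true-score covariance, so they carry over unchanged; only the diagonal terms shrink to ρᵢσᵢ².
True-score variance = [1.1²·0.71 + 0.8²·0.60 + 0.7²·0.68] + 1.1178 = 1.5763 + 1.1178 = 2.6941.
Reliability = 2.6941 / 3.4578 = 0.779.

0.779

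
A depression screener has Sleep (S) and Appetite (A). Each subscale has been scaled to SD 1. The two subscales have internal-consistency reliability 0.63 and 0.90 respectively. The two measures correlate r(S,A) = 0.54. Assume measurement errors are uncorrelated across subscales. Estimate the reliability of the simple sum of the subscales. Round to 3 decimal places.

Var(S+A) = 2 + 2·[0.54] = 2 + 1.08 = 3.08.
With uncorrelated errors the cross-covariances are all true-score covariance, so they carry over unchanged; only the diagonal terms shrink to ρᵢσᵢ².
True-score variance = [0.63 + 0.90] + 1.08 = 1.53 + 1.08 = 2.61.
Reliability = 2.61 / 3.08 = 0.847.

0.847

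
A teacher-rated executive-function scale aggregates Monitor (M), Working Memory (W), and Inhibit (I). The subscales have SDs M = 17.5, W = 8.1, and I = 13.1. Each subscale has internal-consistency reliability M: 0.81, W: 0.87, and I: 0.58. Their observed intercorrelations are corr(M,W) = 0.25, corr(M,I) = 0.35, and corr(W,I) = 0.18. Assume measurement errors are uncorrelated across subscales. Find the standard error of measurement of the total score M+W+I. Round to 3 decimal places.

Var(total) = 543.47 + 269.55 = 813.02.
True-score variance = 404.677 + 269.55 = 674.227, so reliability = 0.8293.
Error variance = 813.02 − 674.227 = 138.793; SEM = √138.793 = 11.781.

11.781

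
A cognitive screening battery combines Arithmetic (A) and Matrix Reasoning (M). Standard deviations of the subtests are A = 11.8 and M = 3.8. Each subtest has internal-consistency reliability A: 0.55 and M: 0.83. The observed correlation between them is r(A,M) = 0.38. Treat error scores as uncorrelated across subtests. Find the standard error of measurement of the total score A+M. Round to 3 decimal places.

8.069

Var(total) = 153.68 + 34.0784 = 187.758.
True-score variance = 88.5672 + 34.0784 = 122.646, so reliability = 0.6532.
Error variance = 187.758 − 122.646 = 65.1128; SEM = √65.1128 = 8.069.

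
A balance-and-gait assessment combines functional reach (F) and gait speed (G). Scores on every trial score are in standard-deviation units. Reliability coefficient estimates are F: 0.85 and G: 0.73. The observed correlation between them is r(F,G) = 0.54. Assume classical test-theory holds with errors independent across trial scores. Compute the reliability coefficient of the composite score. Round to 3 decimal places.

0.864

Var(F+G) = 2 + 2·[0.54] = 2 + 1.08 = 3.08.
With uncorrelated errors the cross-covariances are all true-score covariance, so they carry over unchanged; only the diagonal terms shrink to ρᵢσᵢ².
True-score variance = [0.85 + 0.73] + 1.08 = 1.58 + 1.08 = 2.66.
Reliability = 2.66 / 3.08 = 0.864.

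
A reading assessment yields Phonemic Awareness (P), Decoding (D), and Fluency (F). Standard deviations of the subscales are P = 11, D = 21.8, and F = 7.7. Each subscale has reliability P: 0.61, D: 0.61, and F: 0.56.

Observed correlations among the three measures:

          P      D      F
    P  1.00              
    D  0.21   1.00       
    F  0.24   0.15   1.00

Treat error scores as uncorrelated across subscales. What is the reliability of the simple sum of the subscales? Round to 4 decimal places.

Var(P+D+F) = 11² + 21.8² + 7.7² + 2·[11·21.8·0.21 + 11·7.7·0.24 + 21.8·7.7·0.15] = 655.53 + 191.73 = 847.26.
With uncorrelated errors the cross-covariances are all true-score covariance, so they carry over unchanged; only the diagonal terms shrink to ρᵢσᵢ².
True-score variance = [11²·0.61 + 21.8²·0.61 + 7.7²·0.56] + 191.73 = 396.909 + 191.73 = 588.639.
Reliability = 588.639 / 847.26 = 0.6948.

0.6948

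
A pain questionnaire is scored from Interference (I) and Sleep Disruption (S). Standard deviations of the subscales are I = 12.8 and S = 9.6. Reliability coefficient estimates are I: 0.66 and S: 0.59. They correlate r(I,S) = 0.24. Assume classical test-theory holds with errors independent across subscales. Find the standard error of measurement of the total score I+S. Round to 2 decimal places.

Var(total) = 256 + 58.9824 = 314.982.
True-score variance = 162.509 + 58.9824 = 221.491, so reliability = 0.7032.
Error variance = 314.982 − 221.491 = 93.4912; SEM = √93.4912 = 9.67.

9.67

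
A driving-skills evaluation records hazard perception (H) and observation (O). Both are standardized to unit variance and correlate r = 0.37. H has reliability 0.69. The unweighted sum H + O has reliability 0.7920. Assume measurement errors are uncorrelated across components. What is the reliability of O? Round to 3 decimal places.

Var(H+O) = 2 + 2·0.37 = 2.740.
True-score variance = ρ_H + ρ_O + 2·0.37, so 0.7920 = (0.69 + ρ_O + 0.74) / 2.740.
ρ_O = 0.7920·2.740 − 0.69 − 0.74 = 0.740.

0.740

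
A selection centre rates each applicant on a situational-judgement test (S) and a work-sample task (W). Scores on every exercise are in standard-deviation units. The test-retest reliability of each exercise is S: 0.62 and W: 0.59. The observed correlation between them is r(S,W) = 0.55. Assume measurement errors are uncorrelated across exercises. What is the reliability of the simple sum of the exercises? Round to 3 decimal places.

0.745

Var(S+W) = 2 + 2·[0.55] = 2 + 1.1 = 3.1.
With uncorrelated errors the cross-covariances are all true-score covariance, so they carry over unchanged; only the diagonal terms shrink to ρᵢσᵢ².
True-score variance = [0.62 + 0.59] + 1.1 = 1.21 + 1.1 = 2.31.
Reliability = 2.31 / 3.1 = 0.745.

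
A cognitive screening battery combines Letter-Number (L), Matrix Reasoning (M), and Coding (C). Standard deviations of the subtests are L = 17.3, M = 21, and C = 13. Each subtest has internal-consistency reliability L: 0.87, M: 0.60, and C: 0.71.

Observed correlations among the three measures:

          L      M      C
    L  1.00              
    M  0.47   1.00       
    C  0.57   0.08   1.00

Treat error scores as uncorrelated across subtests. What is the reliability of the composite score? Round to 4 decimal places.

Var(L+M+C) = 17.3² + 21² + 13² + 2·[17.3·21·0.47 + 17.3·13·0.57 + 21·13·0.08] = 909.29 + 641.568 = 1550.86.
Because errors are independent across components, Cov(Tᵢ,Tⱼ) = Cov(Xᵢ,Xⱼ); the off-diagonal part of the true-score variance is the same as above.
True-score variance = [17.3²·0.87 + 21²·0.60 + 13²·0.71] + 641.568 = 644.972 + 641.568 = 1286.54.
Reliability = 1286.54 / 1550.86 = 0.8296.

0.8296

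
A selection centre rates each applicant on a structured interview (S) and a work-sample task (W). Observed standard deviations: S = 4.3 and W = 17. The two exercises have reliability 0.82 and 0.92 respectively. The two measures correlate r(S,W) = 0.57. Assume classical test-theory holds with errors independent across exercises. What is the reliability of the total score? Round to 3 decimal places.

0.932

Var(S+W) = 4.3² + 17² + 2·[4.3·17·0.57] = 307.49 + 83.334 = 390.824.
Because errors are independent across components, Cov(Tᵢ,Tⱼ) = Cov(Xᵢ,Xⱼ); the off-diagonal part of the true-score variance is the same as above.
True-score variance = [4.3²·0.82 + 17²·0.92] + 83.334 = 281.042 + 83.334 = 364.376.
Reliability = 364.376 / 390.824 = 0.932.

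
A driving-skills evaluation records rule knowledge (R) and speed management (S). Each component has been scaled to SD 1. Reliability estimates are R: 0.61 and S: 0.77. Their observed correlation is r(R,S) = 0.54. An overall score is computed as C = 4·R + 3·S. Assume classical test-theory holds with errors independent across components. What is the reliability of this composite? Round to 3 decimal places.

Var(C) = 4² + 3² + 2·[12·0.54] = 25 + 12.96 = 37.96.
With uncorrelated errors the cross-covariances are all true-score covariance, so they carry over unchanged; only the diagonal terms shrink to ρᵢσᵢ².
True-score variance = [4²·0.61 + 3²·0.77] + 12.96 = 16.69 + 12.96 = 29.65.
Reliability = 29.65 / 37.96 = 0.781.

0.781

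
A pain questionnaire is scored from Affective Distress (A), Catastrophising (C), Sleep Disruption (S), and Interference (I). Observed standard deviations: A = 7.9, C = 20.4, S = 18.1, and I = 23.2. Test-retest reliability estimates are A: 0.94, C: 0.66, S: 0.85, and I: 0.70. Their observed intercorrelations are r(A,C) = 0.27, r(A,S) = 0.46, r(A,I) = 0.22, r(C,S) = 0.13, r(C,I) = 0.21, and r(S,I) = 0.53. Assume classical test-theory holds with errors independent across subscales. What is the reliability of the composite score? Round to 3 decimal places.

Var(A+C+S+I) = 7.9² + 20.4² + 18.1² + 23.2² + 2·[7.9·20.4·0.27 + 7.9·18.1·0.46 + 7.9·23.2·0.22 + 20.4·18.1·0.13 + 20.4·23.2·0.21 + 18.1·23.2·0.53] = 1344.42 + 1039.12 = 2383.54.
Because errors are independent across components, Cov(Tᵢ,Tⱼ) = Cov(Xᵢ,Xⱼ); the off-diagonal part of the true-score variance is the same as above.
True-score variance = [7.9²·0.94 + 20.4²·0.66 + 18.1²·0.85 + 23.2²·0.70] + 1039.12 = 988.567 + 1039.12 = 2027.68.
Reliability = 2027.68 / 2383.54 = 0.851.

0.851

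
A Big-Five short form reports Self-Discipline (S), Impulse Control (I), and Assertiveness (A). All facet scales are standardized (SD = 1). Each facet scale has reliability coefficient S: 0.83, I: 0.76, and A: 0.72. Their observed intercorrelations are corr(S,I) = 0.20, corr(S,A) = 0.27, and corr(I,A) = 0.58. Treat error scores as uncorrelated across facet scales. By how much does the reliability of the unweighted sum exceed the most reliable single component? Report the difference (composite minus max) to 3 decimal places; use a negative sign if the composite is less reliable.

Var(sum) = 3 + 2.1 = 5.1; true-score variance = 2.31 + 2.1 = 4.41; composite reliability = 0.8647.
Max component reliability = 0.8300.
Difference = 0.8647 − 0.8300 = 0.035.

0.035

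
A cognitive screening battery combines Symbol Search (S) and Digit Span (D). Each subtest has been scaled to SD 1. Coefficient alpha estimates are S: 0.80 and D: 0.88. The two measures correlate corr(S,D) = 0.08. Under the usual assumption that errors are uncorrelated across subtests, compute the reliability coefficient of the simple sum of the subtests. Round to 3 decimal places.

Var(S+D) = 2 + 2·[0.08] = 2 + 0.16 = 2.16.
Because errors are independent across components, Cov(Tᵢ,Tⱼ) = Cov(Xᵢ,Xⱼ); the off-diagonal part of the true-score variance is the same as above.
True-score variance = [0.80 + 0.88] + 0.16 = 1.68 + 0.16 = 1.84.
Reliability = 1.84 / 2.16 = 0.852.

0.852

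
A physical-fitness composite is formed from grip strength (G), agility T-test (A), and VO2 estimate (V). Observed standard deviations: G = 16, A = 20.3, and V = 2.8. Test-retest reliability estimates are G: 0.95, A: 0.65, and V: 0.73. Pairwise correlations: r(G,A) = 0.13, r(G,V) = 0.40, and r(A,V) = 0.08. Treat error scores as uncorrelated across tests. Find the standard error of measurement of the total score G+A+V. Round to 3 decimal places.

Var(total) = 675.93 + 129.382 = 805.312.
True-score variance = 516.782 + 129.382 = 646.164, so reliability = 0.8024.
Error variance = 805.312 − 646.164 = 159.148; SEM = √159.148 = 12.615.

12.615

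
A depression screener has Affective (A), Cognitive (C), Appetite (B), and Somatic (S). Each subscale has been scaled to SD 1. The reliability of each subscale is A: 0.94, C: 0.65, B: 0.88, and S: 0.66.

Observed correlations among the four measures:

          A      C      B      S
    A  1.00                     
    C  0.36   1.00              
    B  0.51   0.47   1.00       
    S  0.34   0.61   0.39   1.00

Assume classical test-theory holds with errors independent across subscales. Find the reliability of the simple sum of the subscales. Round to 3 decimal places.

Var(A+C+B+S) = 4 + 2·[0.36 + 0.51 + 0.34 + 0.47 + 0.61 + 0.39] = 4 + 5.36 = 9.36.
Under uncorrelated errors the observed covariances equal the true-score covariances, so only the own-variance terms attenuate.
True-score variance = [0.94 + 0.65 + 0.88 + 0.66] + 5.36 = 3.13 + 5.36 = 8.49.
Reliability = 8.49 / 9.36 = 0.907.

0.907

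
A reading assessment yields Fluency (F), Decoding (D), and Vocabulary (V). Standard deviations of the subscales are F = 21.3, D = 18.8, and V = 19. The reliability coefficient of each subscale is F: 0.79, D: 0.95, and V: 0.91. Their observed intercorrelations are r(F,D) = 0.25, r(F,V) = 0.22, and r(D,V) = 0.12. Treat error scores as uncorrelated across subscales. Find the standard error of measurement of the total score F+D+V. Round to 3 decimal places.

12.060

Var(total) = 1168.13 + 464.016 = 1632.15.
True-score variance = 1022.69 + 464.016 = 1486.71, so reliability = 0.9109.
Error variance = 1632.15 − 1486.71 = 145.437; SEM = √145.437 = 12.060.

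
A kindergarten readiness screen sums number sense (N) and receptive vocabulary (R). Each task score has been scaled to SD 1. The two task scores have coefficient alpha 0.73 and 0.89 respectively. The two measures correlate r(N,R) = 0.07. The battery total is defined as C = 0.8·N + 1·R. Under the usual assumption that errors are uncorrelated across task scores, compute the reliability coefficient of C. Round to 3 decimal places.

0.839

Var(C) = 0.8² + 1 + 2·[0.8·0.07] = 1.64 + 0.112 = 1.752.
With uncorrelated errors the cross-covariances are all true-score covariance, so they carry over unchanged; only the diagonal terms shrink to ρᵢσᵢ².
True-score variance = [0.8²·0.73 + 0.89] + 0.112 = 1.3572 + 0.112 = 1.4692.
Reliability = 1.4692 / 1.752 = 0.839.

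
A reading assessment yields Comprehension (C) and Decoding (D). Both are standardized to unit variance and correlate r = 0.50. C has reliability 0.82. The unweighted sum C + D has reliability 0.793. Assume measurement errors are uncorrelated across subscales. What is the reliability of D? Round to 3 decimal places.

Var(C+D) = 2 + 2·0.50 = 3.000.
True-score variance = ρ_C + ρ_D + 2·0.50, so 0.793 = (0.82 + ρ_D + 1.00) / 3.000.
ρ_D = 0.793·3.000 − 0.82 − 1.00 = 0.559.

0.559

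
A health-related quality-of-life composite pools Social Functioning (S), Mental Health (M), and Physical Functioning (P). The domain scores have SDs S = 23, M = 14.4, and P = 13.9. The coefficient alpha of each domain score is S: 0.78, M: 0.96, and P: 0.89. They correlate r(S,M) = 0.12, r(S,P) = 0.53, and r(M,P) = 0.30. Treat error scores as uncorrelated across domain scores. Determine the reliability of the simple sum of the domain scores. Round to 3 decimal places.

0.901

Var(S+M+P) = 23² + 14.4² + 13.9² + 2·[23·14.4·0.12 + 23·13.9·0.53 + 14.4·13.9·0.30] = 929.57 + 538.466 = 1468.04.
Because errors are independent across components, Cov(Tᵢ,Tⱼ) = Cov(Xᵢ,Xⱼ); the off-diagonal part of the true-score variance is the same as above.
True-score variance = [23²·0.78 + 14.4²·0.96 + 13.9²·0.89] + 538.466 = 783.643 + 538.466 = 1322.11.
Reliability = 1322.11 / 1468.04 = 0.901.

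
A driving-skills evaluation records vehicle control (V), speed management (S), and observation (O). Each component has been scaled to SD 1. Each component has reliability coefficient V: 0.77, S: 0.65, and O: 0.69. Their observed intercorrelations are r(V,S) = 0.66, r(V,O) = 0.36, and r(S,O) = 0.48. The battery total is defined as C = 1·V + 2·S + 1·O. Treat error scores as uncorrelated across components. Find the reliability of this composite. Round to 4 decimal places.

Var(C) = 1 + 2² + 1 + 2·[2·0.66 + 0.36 + 2·0.48] = 6 + 5.28 = 11.28.
Because errors are independent across components, Cov(Tᵢ,Tⱼ) = Cov(Xᵢ,Xⱼ); the off-diagonal part of the true-score variance is the same as above.
True-score variance = [0.77 + 2²·0.65 + 0.69] + 5.28 = 4.06 + 5.28 = 9.34.
Reliability = 9.34 / 11.28 = 0.8280.

0.8280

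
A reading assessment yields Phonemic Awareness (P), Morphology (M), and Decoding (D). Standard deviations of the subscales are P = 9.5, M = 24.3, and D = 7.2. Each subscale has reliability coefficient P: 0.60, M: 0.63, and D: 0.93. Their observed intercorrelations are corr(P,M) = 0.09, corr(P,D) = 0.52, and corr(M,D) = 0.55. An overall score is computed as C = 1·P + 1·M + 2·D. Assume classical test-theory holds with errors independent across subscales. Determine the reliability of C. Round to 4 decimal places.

Var(C) = 9.5² + 24.3² + 2²·7.2² + 2·[9.5·24.3·0.09 + 2·9.5·7.2·0.52 + 2·24.3·7.2·0.55] = 888.1 + 568.737 = 1456.84.
Under uncorrelated errors the observed covariances equal the true-score covariances, so only the own-variance terms attenuate.
True-score variance = [9.5²·0.60 + 24.3²·0.63 + 2²·7.2²·0.93] + 568.737 = 619.004 + 568.737 = 1187.74.
Reliability = 1187.74 / 1456.84 = 0.8153.

0.8153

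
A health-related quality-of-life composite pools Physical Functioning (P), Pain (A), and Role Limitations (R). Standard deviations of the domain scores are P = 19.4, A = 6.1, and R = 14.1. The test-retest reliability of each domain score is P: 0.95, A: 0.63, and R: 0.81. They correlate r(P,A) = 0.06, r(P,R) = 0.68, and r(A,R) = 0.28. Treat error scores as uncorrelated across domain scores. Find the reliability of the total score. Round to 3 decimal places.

Var(P+A+R) = 19.4² + 6.1² + 14.1² + 2·[19.4·6.1·0.06 + 19.4·14.1·0.68 + 6.1·14.1·0.28] = 612.38 + 434.381 = 1046.76.
Because errors are independent across components, Cov(Tᵢ,Tⱼ) = Cov(Xᵢ,Xⱼ); the off-diagonal part of the true-score variance is the same as above.
True-score variance = [19.4²·0.95 + 6.1²·0.63 + 14.1²·0.81] + 434.381 = 542.02 + 434.381 = 976.401.
Reliability = 976.401 / 1046.76 = 0.933.

0.933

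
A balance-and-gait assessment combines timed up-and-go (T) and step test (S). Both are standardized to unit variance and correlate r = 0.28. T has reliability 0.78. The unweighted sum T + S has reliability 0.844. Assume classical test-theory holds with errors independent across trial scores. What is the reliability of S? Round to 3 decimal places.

0.821

Var(T+S) = 2 + 2·0.28 = 2.560.
True-score variance = ρ_T + ρ_S + 2·0.28, so 0.844 = (0.78 + ρ_S + 0.56) / 2.560.
ρ_S = 0.844·2.560 − 0.78 − 0.56 = 0.821.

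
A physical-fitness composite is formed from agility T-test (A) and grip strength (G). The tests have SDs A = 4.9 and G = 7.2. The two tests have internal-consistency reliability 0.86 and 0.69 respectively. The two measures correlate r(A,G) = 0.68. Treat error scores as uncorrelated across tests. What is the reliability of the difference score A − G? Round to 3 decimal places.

0.303

Var(A−G) = 4.9² + 7.2² − 2·4.9·7.2·0.68 = 75.85 − 47.9808 = 27.8692.
Under uncorrelated errors the observed covariances equal the true-score covariances, so only the own-variance terms attenuate.
True-score variance = [4.9²·0.86 + 7.2²·0.69] − 47.9808 = 56.4182 − 47.9808 = 8.4374.
Reliability = 8.4374 / 27.8692 = 0.303.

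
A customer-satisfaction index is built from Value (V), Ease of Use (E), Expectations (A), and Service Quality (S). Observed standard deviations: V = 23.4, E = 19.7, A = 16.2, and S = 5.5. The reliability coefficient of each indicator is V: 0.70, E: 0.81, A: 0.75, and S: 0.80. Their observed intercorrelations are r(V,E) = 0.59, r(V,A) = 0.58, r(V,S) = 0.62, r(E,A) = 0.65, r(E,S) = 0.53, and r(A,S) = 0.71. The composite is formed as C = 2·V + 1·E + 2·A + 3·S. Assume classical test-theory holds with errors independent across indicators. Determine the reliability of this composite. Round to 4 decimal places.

Var(C) = 2²·23.4² + 19.7² + 2²·16.2² + 3²·5.5² + 2·[2·23.4·19.7·0.59 + 4·23.4·16.2·0.58 + 6·23.4·5.5·0.62 + 2·19.7·16.2·0.65 + 3·19.7·5.5·0.53 + 6·16.2·5.5·0.71] = 3900.34 + 5737.82 = 9638.16.
Because errors are independent across components, Cov(Tᵢ,Tⱼ) = Cov(Xᵢ,Xⱼ); the off-diagonal part of the true-score variance is the same as above.
True-score variance = [2²·23.4²·0.70 + 19.7²·0.81 + 2²·16.2²·0.75 + 3²·5.5²·0.80] + 5737.82 = 2852.64 + 5737.82 = 8590.46.
Reliability = 8590.46 / 9638.16 = 0.8913.

0.8913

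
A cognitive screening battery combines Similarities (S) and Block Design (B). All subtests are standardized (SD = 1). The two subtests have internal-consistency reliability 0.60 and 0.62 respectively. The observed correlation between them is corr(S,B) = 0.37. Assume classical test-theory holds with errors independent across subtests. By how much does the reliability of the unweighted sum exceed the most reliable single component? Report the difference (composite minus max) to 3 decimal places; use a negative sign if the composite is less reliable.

Var(sum) = 2 + 0.74 = 2.74; true-score variance = 1.22 + 0.74 = 1.96; composite reliability = 0.7153.
Max component reliability = 0.6200.
Difference = 0.7153 − 0.6200 = 0.095.

0.095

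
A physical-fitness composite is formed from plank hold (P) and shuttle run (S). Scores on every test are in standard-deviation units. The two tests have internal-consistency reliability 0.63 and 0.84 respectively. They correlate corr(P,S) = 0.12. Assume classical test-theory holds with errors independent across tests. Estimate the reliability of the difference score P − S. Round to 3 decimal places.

0.699

Var(P−S) = 1 + 1 − 2·0.12 = 2 − 0.24 = 1.76.
Because errors are independent across components, Cov(Tᵢ,Tⱼ) = Cov(Xᵢ,Xⱼ); the off-diagonal part of the true-score variance is the same as above.
True-score variance = [0.63 + 0.84] − 0.24 = 1.47 − 0.24 = 1.23.
Reliability = 1.23 / 1.76 = 0.699.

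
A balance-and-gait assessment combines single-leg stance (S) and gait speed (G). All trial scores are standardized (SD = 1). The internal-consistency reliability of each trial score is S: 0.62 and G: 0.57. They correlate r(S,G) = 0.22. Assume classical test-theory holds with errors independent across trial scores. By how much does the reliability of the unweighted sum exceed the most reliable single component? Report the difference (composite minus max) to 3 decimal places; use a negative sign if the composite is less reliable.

Var(sum) = 2 + 0.44 = 2.44; true-score variance = 1.19 + 0.44 = 1.63; composite reliability = 0.6680.
Max component reliability = 0.6200.
Difference = 0.6680 − 0.6200 = 0.048.

0.048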